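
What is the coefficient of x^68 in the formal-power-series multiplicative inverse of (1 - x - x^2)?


Let the inverse be f(x) = sum_{k>=0} a_k x^k. From f(x) * (1 - x - x^2) = 1 and matching coefficients:
 x^0: a_0 = 1.
 x^1: a_1 - a_0 = 0, so a_1 = 1.
 x^k (k >= 2): a_k - a_{k-1} - a_{k-2} = 0, i.e. a_k = a_{k-1} + a_{k-2}.
This is the Fibonacci-type recurrence shifted so that a_0 = a_1 = 1.
Iterating: a_0=1, a_1=1, a_2=2, a_3=3, a_4=5, a_5=8, a_6=13, a_7=21, a_8=34, a_9=55, ...
a_68 = 117669030460994.

117669030460994


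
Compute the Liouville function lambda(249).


The Liouville function is lambda(k) = (-1)^Omega(k), where Omega(k) counts the prime factors of k with multiplicity.
Factoring: 249 = 3 * 83, so Omega(249) = 2.
lambda(249) = (-1)^2 = 1.

1


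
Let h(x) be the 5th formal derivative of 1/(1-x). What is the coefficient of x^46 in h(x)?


Differentiating 5 times: d^5/dx^5 [1/(1-x)] = 5!/(1-x)^6.
The expansion 1/(1-x)^6 = sum_{k>=0} C(k+5, 5) x^k, so the coefficient of x^n in 5!/(1-x)^6 is 5! * C(n+5, 5).
For n = 46: 120 * C(51, 5) = 120 * 2349060 = 281887200

281887200


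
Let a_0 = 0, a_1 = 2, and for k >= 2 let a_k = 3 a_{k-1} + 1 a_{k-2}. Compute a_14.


Iterating the recurrence forward:
a_0 = 0
a_1 = 2
a_2 = 3*2 + 1*0 = 6
a_3 = 3*6 + 1*2 = 20
a_4 = 3*20 + 1*6 = 66
a_5 = 3*66 + 1*20 = 218
a_6 = 3*218 + 1*66 = 720
a_7 = 3*720 + 1*218 = 2378
a_8 = 3*2378 + 1*720 = 7854
a_9 = 3*7854 + 1*2378 = 25940
a_10 = 3*25940 + 1*7854 = 85674
a_11 = 3*85674 + 1*25940 = 282962
a_12 = 3*282962 + 1*85674 = 934560
a_13 = 3*934560 + 1*282962 = 3086642
a_14 = 3*3086642 + 1*934560 = 10194486
So a_14 = 10194486.

10194486


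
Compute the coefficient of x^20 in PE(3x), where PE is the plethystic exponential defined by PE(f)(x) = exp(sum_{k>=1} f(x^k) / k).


With f(x) = 3x, the exponent is sum_{k>=1} 3 x^k / k = 3 * (-ln(1 - x)). Exponentiating:
PE(3x) = exp(-3 ln(1 - x)) = 1/(1 - x)^3.
By the negative binomial expansion, [x^n] 1/(1 - x)^3 = C(n + 2, 2).
For n = 20: C(22, 2) = 231.

231


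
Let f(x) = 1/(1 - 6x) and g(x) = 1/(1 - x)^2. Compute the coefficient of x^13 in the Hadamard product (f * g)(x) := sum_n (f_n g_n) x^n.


f has coefficients f_k = 6^k. For g = 1/(1 - x)^2 the coefficient is g_k = C(k + 1, 1) = k + 1. The Hadamard coefficient is (f * g)_k = 6^k * (k + 1).
For k = 13: 6^13 * 14 = 13060694016 * 14 = 182849716224.

182849716224


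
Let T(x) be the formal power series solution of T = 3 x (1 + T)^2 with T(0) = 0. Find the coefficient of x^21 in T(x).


Apply the Lagrange inversion formula: if T = 3 x * phi(T) with phi(t) = (1 + t)^2, then [x^n] T = 3^n * (1/n) [t^(n-1)] phi(t)^n = 3^n * (1/n) [t^(n-1)] (1 + t)^(2n) = 3^n * (1/n) C(2n, n-1).
Using the identity C(2n, n-1) = C(2n, n) * n / (n+1), the unscaled factor equals C(2n, n) / (n+1) = C_n, the n-th Catalan number.
For n = 21: C_21 = C(42, 21) / 22 = 538257874440/22 = 24466267020.
With the 3^21 = 10460353203 factor, the coefficient is 10460353203 * 24466267020 = 255925794588110265060.

255925794588110265060


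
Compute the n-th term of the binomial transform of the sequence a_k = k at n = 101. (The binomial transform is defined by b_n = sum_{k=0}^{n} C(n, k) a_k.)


With a_k = k, b_n = sum_{k=0}^{n} C(n, k) k. Using k * C(n, k) = n * C(n-1, k-1) gives b_n = n * sum_{k>=1} C(n-1, k-1) = n * 2^(n-1).
For n = 101: 101 * 2^100 = 101 * 1267650600228229401496703205376 = 128032710623051169551167023742976.

128032710623051169551167023742976


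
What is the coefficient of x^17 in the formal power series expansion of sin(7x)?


The Maclaurin series is sin(t) = sum_{k>=0} (-1)^k t^(2k+1) / (2k+1)!, so substituting t = 7x, only odd powers of x are nonzero, with coefficient of x^(2k+1) equal to (-1)^k 7^(2k+1) / (2k+1)!.
Write 17 = 2*8 + 1, giving the coefficient (-1)^8 * 7^17 / 17! = 232630513987207/355687428096000 = 4747561509943/7258927104000.

4747561509943/7258927104000


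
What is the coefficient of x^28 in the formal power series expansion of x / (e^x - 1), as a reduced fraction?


The exponential generating function for Bernoulli numbers is
x / (e^x - 1) = sum_{k>=0} B_k x^k / k!.
So the coefficient of x^28 in x / (e^x - 1) is B_28 / 28!.
Computing: B_28 = -23749461029/870, 28! = 304888344611713860501504000000, giving
-23749461029/870 / 304888344611713860501504000000 = -3392780147/37893265687455865519472640000000.

-3392780147/37893265687455865519472640000000


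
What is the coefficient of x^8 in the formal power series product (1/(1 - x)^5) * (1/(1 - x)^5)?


Combine the factors: (1/(1 - x)^5) * (1/(1 - x)^5) = 1/(1 - x)^10.
Then use 1/(1 - x)^r = sum_{k>=0} C(k + r - 1, r - 1) x^k with r = 10 and k = 8:
C(17, 9) = 24310.

24310


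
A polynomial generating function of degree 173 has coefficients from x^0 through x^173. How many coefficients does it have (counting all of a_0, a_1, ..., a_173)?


A polynomial of degree 173 takes the form a_0 + a_1 x + ... + a_173 x^173.
The number of coefficients is 173 + 1 = 174.

174


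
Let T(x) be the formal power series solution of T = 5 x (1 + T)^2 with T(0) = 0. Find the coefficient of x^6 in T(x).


Apply the Lagrange inversion formula: if T = 5 x * phi(T) with phi(t) = (1 + t)^2, then [x^n] T = 5^n * (1/n) [t^(n-1)] phi(t)^n = 5^n * (1/n) [t^(n-1)] (1 + t)^(2n) = 5^n * (1/n) C(2n, n-1).
Using the identity C(2n, n-1) = C(2n, n) * n / (n+1), the unscaled factor equals C(2n, n) / (n+1) = C_n, the n-th Catalan number.
For n = 6: C_6 = C(12, 6) / 7 = 924/7 = 132.
With the 5^6 = 15625 factor, the coefficient is 15625 * 132 = 2062500.

2062500


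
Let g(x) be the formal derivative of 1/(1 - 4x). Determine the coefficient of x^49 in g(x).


Differentiate termwise: d/dx sum_{k>=0} 4^k x^k = sum_{k>=1} k 4^k x^(k-1) = sum_{j>=0} (j+1) 4^(j+1) x^j.
Equivalently, d/dx [1/(1 - 4x)] = 4/(1 - 4x)^2.
For j = 49: 50 * 4^50 = 50 * 1267650600228229401496703205376 = 63382530011411470074835160268800.

63382530011411470074835160268800


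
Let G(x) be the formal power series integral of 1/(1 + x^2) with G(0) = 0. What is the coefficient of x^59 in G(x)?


1/(1 + x^2) = sum_{j>=0} (-1)^j x^(2j). Integrating termwise with G(0) = 0:
G(x) = sum_{j>=0} (-1)^j x^(2j+1) / (2j+1) = arctan(x).
Only odd powers are nonzero. For x^59 write 59 = 2*29 + 1, giving
(-1)^29 / 59 = -1/59 = -1/59.

-1/59


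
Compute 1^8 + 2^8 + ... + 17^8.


This power sum has a closed form given by Faulhaber's formula
sum_{k=1}^{m} k^p = (1 / (p + 1)) * sum_{j=0}^{p} C(p + 1, j) B_j m^(p + 1 - j),
but for small m direct computation is fastest:
1 + 256 + 6561 + 65536 + 390625 + 1679616 + 5764801 + 16777216 + 43046721 + 100000000 + 214358881 + 429981696 + 815730721 + 1475789056 + 2562890625 + 4294967296 + 6975757441 = 16937207049.

16937207049


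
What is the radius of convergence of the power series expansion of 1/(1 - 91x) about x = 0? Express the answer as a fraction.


Expanding 1/(1 - 91x) = sum_{k>=0} 91^k x^k, the series converges when |91x| < 1, i.e., |x| < 1/91.
So the radius of convergence is 1/91 = 1/91.

1/91


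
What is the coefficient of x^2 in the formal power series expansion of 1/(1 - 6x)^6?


The general identity 1/(1 - c x)^r = sum_{k>=0} c^k C(k + r - 1, r - 1) x^k follows by substituting y = c x into 1/(1 - y)^r = sum_{k>=0} C(k + r - 1, r - 1) y^k.
For c = 6, r = 6, k = 2:
6^2 * C(7, 5) = 36 * 21 = 756.

756


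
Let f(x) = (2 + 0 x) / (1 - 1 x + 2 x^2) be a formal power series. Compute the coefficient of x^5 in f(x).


Write f(x) = sum_{k>=0} a_k x^k. Multiplying both sides by 1 - 1 x + 2 x^2 gives
(1 - 1 x + 2 x^2) sum_{k>=0} a_k x^k = 2 + 0 x.
Matching coefficients:
 x^0: a_0 = 2
 x^1: a_1 - 1 a_0 = 0  =>  a_1 = 1*2 + 0 = 2
 x^k (k >= 2): a_k = 1 a_{k-1} - 2 a_{k-2}.
Iterating: a_2 = -2, a_3 = -6, a_4 = -2, a_5 = 10.
So the coefficient of x^5 is 10.

10


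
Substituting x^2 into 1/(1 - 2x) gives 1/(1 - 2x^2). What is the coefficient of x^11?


Since 1/(1 - 2x^2) only has even powers of x,
the coefficient of x^11 (odd) is 0.

0


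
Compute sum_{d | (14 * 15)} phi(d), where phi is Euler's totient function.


First, 14 * 15 = 210. One classical identity is sum_{d | n} phi(d) = n (each k in [1, n] has a unique gcd with n, and among the k's with gcd(k, n) = n/d there are phi(d) of them). So the sum equals 210. We also verify directly:
Divisors of 210: 1, 2, 3, 5, 6, 7, 10, 14, 15, 21, 30, 35, 42, 70, 105, 210.
phi values: 1, 1, 2, 4, 2, 6, 4, 6, 8, 12, 8, 24, 12, 24, 48, 48.
Sum = 210.

210


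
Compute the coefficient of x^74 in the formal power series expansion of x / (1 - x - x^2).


Let f(x) = sum_{k>=0} a_k x^k. Multiplying f(x) * (1 - x - x^2) = x and matching coefficients gives a_0 = 0, a_1 = 1, and a_k = a_{k-1} + a_{k-2} for k >= 2. These are the Fibonacci numbers F_k.
Iterating from F_0 = 0, F_1 = 1:
F_0=0, F_1=1, F_2=1, F_3=2, F_4=3, F_5=5, F_6=8, F_7=13, F_8=21, F_9=34, ...
F_74 = 1304969544928657.

1304969544928657


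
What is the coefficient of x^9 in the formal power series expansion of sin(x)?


The Maclaurin series is sin(t) = sum_{k>=0} (-1)^k t^(2k+1) / (2k+1)!, so substituting t = x, only odd powers of x are nonzero, with coefficient of x^(2k+1) equal to (-1)^k / (2k+1)!.
Write 9 = 2*4 + 1, giving the coefficient (-1)^4 / 9! = 1/362880 = 1/362880.

1/362880


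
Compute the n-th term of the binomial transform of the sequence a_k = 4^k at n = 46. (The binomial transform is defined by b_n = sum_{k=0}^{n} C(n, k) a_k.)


With a_k = 4^k, b_n = sum_{k=0}^{n} C(n, k) 4^k = (1 + 4)^n by the binomial theorem.
For n = 46: (1 + 4)^46 = 5^46 = 142108547152020037174224853515625.

142108547152020037174224853515625


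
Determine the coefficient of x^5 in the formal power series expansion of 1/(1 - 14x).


The geometric series identity gives 1/(1 - c x) = sum_{k>=0} c^k x^k, so the coefficient of x^k is c^k.
Here c = 14 and k = 5.
Computing: 14^5 = 537824

537824


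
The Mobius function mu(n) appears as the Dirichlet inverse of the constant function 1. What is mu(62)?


62 = 2 * 31 (all distinct primes).
mu(62) = (-1)^2 = 1

1


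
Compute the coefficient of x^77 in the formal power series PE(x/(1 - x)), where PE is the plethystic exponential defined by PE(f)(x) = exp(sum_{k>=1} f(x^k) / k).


For f(x) = x/(1 - x) we have
sum_{k>=1} f(x^k) / k = sum_{k>=1} (1/k) * x^k / (1 - x^k) = sum_{k, m >= 1} x^(k m) / k,
which after exponentiating simplifies to
PE(x/(1 - x)) = prod_{k>=1} 1 / (1 - x^k).
This is the generating function for the partition function p(n), so the coefficient of x^77 is p(77).
Computing p(77) by dynamic programming over parts 1, 2, ..., 77: p(77) = 10619863.

10619863


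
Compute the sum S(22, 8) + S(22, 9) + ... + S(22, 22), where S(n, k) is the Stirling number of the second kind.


By definition, S(n, k) counts partitions of an n-set into exactly k nonempty blocks.
Computing row n = 22 for k = 8..22:
S(22, k): 1142399079991620, 1241963303533920, 835143799377954, 366282500870286, 108823356051137, 22496861868481, 3295165281331, 345615943200, 26046574004, 1404142047, 53374629, 1389850, 23485, 231, 1
Sum = 3720777188422176.

3720777188422176


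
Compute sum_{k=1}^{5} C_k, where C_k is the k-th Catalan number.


C_1 through C_5: 1, 2, 5, 14, 42
Sum = 1 + 2 + 5 + 14 + 42
= 64

64


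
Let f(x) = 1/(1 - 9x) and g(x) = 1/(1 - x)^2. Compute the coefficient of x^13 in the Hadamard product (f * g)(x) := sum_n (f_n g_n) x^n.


f has coefficients f_k = 9^k. For g = 1/(1 - x)^2 the coefficient is g_k = C(k + 1, 1) = k + 1. The Hadamard coefficient is (f * g)_k = 9^k * (k + 1).
For k = 13: 9^13 * 14 = 2541865828329 * 14 = 35586121596606.

35586121596606


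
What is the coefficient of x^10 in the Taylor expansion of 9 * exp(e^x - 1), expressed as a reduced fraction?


exp(e^x - 1) = sum_{k>=0} Bell_k x^k / k!, where Bell_k is the k-th Bell number.
So the coefficient of x^10 is 9 * Bell_10 / 10!.
Computing: Bell_10 = 115975 and 10! = 3628800, giving
9 * 115975/3628800 = 4639/16128.

4639/16128


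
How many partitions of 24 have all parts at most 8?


Using the generating function (1-x)^(-1)(1-x^2)^(-1)...(1-x^8)^(-1),
the coefficient of x^24 counts these restricted partitions.
Result = 919

919


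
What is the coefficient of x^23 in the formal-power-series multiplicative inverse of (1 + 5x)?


The inverse is 1/(1 + 5x). Apply the geometric identity 1/(1 - y) = sum_{k>=0} y^k with y = -5x:
1/(1 + 5x) = sum_{k>=0} (-5)^k x^k.
So the coefficient of x^23 is (-5)^23 = -11920928955078125.

-11920928955078125


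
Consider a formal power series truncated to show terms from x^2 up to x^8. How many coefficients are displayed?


From x^2 to x^8 inclusive, the count is 8 - 2 + 1 = 7.

7


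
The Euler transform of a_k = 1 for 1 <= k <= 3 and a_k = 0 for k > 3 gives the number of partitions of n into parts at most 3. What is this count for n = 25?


Partitions of 25 into parts at most 3:
Using generating function (1-x)^(-1)(1-x^2)^(-1)(1-x^3)^(-1),
the coefficient of x^25 = 65

65


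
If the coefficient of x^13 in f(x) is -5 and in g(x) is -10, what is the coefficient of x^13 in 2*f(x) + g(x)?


Scalar multiplication scales coefficients: 2 * -5 = -10.
Then add the g coefficient: -10 + -10
= -20

-20


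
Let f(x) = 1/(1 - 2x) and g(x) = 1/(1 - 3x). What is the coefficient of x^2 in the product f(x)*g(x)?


The coefficient of x^n in f*g is the Cauchy product: sum_{k=0}^{n} a^k * b^(n-k).
With a=2, b=3, n=2:
sum_{k=0}^{2} 2^k * 3^(2-k)
= 19

19


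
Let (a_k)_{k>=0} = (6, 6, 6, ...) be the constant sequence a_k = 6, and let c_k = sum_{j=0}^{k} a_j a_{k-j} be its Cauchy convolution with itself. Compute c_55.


Since a_j = 6 for all j >= 0, the convolution sum becomes
c_k = sum_{j=0}^{k} 6 * 6 = 36 * (k + 1).
Equivalently, the generating function of (a_k) is 6/(1 - x) and its square is 36/(1 - x)^2 = sum_{k>=0} 36(k + 1) x^k.
For k = 55: 36 * 56 = 2016.

2016


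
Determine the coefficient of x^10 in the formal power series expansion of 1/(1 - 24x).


The geometric series identity gives 1/(1 - c x) = sum_{k>=0} c^k x^k, so the coefficient of x^k is c^k.
Here c = 24 and k = 10.
Computing: 24^10 = 63403380965376

63403380965376


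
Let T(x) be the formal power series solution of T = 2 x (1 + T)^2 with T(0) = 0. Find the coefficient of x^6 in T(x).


Apply the Lagrange inversion formula: if T = 2 x * phi(T) with phi(t) = (1 + t)^2, then [x^n] T = 2^n * (1/n) [t^(n-1)] phi(t)^n = 2^n * (1/n) [t^(n-1)] (1 + t)^(2n) = 2^n * (1/n) C(2n, n-1).
Using the identity C(2n, n-1) = C(2n, n) * n / (n+1), the unscaled factor equals C(2n, n) / (n+1) = C_n, the n-th Catalan number.
For n = 6: C_6 = C(12, 6) / 7 = 924/7 = 132.
With the 2^6 = 64 factor, the coefficient is 64 * 132 = 8448.

8448


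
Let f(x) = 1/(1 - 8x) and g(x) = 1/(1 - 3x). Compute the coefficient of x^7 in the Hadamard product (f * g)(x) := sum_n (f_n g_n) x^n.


f has coefficients f_k = 8^k and g has coefficients g_k = 3^k, so the Hadamard product has coefficient (f*g)_k = 8^k * 3^k = 24^k.
For k = 7: 24^7 = 4586471424.

4586471424


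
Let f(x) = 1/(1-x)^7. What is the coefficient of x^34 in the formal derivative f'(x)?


Differentiate: d/dx [ 1/(1-x)^r ] = r / (1-x)^(r+1).
Here r = 7, so f'(x) = 7 / (1-x)^8.
The expansion of 1/(1-x)^(r+1) has coefficient of x^n equal to C(n+r, r).
So the coefficient of x^34 in f'(x) is
7 * C(41, 7) = 7 * 22481940 = 157373580

157373580


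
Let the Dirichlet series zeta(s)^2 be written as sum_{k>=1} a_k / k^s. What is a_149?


The Dirichlet convolution of the constant function 1 with itself gives (1 * 1)(k) = sum_{d | k} 1 = d(k), the number of positive divisors of k.
Since zeta(s) = sum_{k>=1} 1/k^s, we have zeta(s)^2 = sum_{k>=1} d(k)/k^s, so a_k = d(k).
For k = 149: the divisors are 1, 149.
Count = 2.

2


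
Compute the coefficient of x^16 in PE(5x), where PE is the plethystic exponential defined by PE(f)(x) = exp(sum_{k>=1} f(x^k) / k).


With f(x) = 5x, the exponent is sum_{k>=1} 5 x^k / k = 5 * (-ln(1 - x)). Exponentiating:
PE(5x) = exp(-5 ln(1 - x)) = 1/(1 - x)^5.
By the negative binomial expansion, [x^n] 1/(1 - x)^5 = C(n + 4, 4).
For n = 16: C(20, 4) = 4845.

4845


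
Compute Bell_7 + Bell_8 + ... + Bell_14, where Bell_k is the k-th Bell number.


Recall Bell_k counts set partitions of a k-set (with Bell_0 = 1 by convention).
Bell_7 through Bell_14: 877, 4140, 21147, 115975, 678570, 4213597, 27644437, 190899322
Sum = 877 + 4140 + 21147 + 115975 + 678570 + 4213597 + 27644437 + 190899322 = 223578065.

223578065


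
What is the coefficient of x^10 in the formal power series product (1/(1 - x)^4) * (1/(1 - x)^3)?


Combine the factors: (1/(1 - x)^4) * (1/(1 - x)^3) = 1/(1 - x)^7.
Then use 1/(1 - x)^r = sum_{k>=0} C(k + r - 1, r - 1) x^k with r = 7 and k = 10:
C(16, 6) = 8008.

8008


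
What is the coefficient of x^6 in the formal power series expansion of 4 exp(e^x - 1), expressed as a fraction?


exp(e^x - 1) is the exponential generating function for the Bell numbers Bell_k: exp(e^x - 1) = sum_{k>=0} Bell_k x^k / k!.
So the coefficient of x^6 in 4 exp(e^x - 1) is 4 Bell_6 / 6!.
Computing: Bell_6 = 203 and 6! = 720, giving
4 * 203/720 = 203/180.

203/180


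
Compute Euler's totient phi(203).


phi(n) counts integers in [1, n] coprime to n. Using the multiplicative formula phi(n) = n * prod_{p | n} (1 - 1/p):
203 = 7 * 29, so
phi(203) = 203 * (1 - 1/7) * (1 - 1/29) = 168.

168


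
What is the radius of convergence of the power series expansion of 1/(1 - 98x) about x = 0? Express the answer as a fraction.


Expanding 1/(1 - 98x) = sum_{k>=0} 98^k x^k, the series converges when |98x| < 1, i.e., |x| < 1/98.
So the radius of convergence is 1/98 = 1/98.

1/98


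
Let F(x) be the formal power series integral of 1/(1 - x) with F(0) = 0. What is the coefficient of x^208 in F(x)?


1/(1 - x) = sum_{k>=0} x^k. Integrating termwise and using F(0) = 0 gives
F(x) = sum_{k>=0} x^(k+1) / (k+1) = sum_{m>=1} x^m / m = -ln(1 - x).
So the coefficient of x^208 is 1/208 = 1/208.

1/208


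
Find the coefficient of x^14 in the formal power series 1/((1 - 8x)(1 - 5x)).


By partial fractions or Cauchy convolution:
The coefficient equals sum_{k=0}^{14} 8^k * 5^(14-k).
= 11717951503569

11717951503569


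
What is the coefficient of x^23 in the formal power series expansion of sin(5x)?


The Maclaurin series is sin(t) = sum_{k>=0} (-1)^k t^(2k+1) / (2k+1)!, so substituting t = 5x, only odd powers of x are nonzero, with coefficient of x^(2k+1) equal to (-1)^k 5^(2k+1) / (2k+1)!.
Write 23 = 2*11 + 1, giving the coefficient (-1)^11 * 5^23 / 23! = -11920928955078125/25852016738884976640000 = -19073486328125/41363226782215962624.

-19073486328125/41363226782215962624


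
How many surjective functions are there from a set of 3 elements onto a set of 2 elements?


By inclusion-exclusion on which target elements are missed, the number of surjections from an n-set onto a k-set is
surj(n, k) = sum_{j=0}^{k} (-1)^j C(k, j) (k - j)^n.
Equivalently surj(n, k) = k! * S(n, k), where S(n, k) is the Stirling number of the second kind.
For n = 3, k = 2:
S(3, 2) = 3, so
surj = 2! * 3 = 2 * 3 = 6.

6


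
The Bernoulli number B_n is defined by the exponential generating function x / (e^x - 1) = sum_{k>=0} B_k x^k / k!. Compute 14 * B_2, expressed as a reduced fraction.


Bernoulli numbers can also be computed recursively via B_0 = 1 and sum_{j=0}^{m} C(m+1, j) B_j = 0 for m >= 1. Odd-index Bernoulli numbers vanish for k >= 3.
Computing B_2 = 1/6, so 14 * B_2 = 14 * 1/6 = 7/3.

7/3


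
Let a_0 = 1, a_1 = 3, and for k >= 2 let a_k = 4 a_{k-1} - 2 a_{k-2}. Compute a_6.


Iterating the recurrence forward:
a_0 = 1
a_1 = 3
a_2 = 4*3 - 2*1 = 10
a_3 = 4*10 - 2*3 = 34
a_4 = 4*34 - 2*10 = 116
a_5 = 4*116 - 2*34 = 396
a_6 = 4*396 - 2*116 = 1352
So a_6 = 1352.

1352


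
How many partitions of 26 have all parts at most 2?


Using the generating function (1-x)^(-1)(1-x^2)^(-1),
the coefficient of x^26 counts these restricted partitions.
Result = 14

14


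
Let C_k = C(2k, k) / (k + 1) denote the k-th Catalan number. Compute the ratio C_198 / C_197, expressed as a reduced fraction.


Using C_k = (2k)! / (k! (k+1)!), the ratio C_{k+1}/C_k simplifies to
C_{k+1}/C_k = [(2k+2)! / ((k+1)! (k+2)!)] * [k! (k+1)! / (2k)!]
 = (2k+2)(2k+1) / ((k+1)(k+2)) = 2(2k+1) / (k+2).
For k = 197: 2(2*197 + 1) / (197 + 2) = 790/199 = 790/199.

790/199


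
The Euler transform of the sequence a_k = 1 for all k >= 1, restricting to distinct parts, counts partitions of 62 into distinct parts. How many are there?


Partitions of 62 into distinct parts can be computed via generating function.
Product (1+x)(1+x^2)(1+x^3)...
The coefficient of x^62 = 13394

13394


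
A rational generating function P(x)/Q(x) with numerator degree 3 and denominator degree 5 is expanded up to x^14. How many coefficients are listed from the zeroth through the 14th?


Expanding up to x^14 gives the coefficients for x^0, x^1, ..., x^14.
That is 14 + 1 = 15 coefficients in total.

15


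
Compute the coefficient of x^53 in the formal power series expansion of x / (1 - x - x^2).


Let f(x) = sum_{k>=0} a_k x^k. Multiplying f(x) * (1 - x - x^2) = x and matching coefficients gives a_0 = 0, a_1 = 1, and a_k = a_{k-1} + a_{k-2} for k >= 2. These are the Fibonacci numbers F_k.
Iterating from F_0 = 0, F_1 = 1:
F_0=0, F_1=1, F_2=1, F_3=2, F_4=3, F_5=5, F_6=8, F_7=13, F_8=21, F_9=34, ...
F_53 = 53316291173.

53316291173


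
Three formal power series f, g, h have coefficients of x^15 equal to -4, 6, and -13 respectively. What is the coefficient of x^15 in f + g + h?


Series addition is componentwise:
-4 + 6 + -13
= -11

-11


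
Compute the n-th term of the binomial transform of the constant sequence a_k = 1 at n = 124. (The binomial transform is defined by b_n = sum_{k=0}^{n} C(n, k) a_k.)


With a_k = 1 for all k, b_n = sum_{k=0}^{n} C(n, k) = 2^n by the binomial theorem.
For n = 124: 2^124 = 21267647932558653966460912964485513216.

21267647932558653966460912964485513216


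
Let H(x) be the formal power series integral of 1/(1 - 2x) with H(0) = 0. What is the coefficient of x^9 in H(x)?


1/(1 - 2x) = sum_{k>=0} 2^k x^k. Integrating termwise with H(0) = 0:
H(x) = sum_{k>=0} 2^k x^(k+1) / (k+1) = sum_{m>=1} 2^(m-1) x^m / m.
For m = 9: 2^8/9 = 256/9 = 256/9.

256/9


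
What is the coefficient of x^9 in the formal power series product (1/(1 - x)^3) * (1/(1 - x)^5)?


Combine the factors: (1/(1 - x)^3) * (1/(1 - x)^5) = 1/(1 - x)^8.
Then use 1/(1 - x)^r = sum_{k>=0} C(k + r - 1, r - 1) x^k with r = 8 and k = 9:
C(16, 7) = 11440.

11440


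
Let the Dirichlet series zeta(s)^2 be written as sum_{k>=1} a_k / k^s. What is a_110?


The Dirichlet convolution of the constant function 1 with itself gives (1 * 1)(k) = sum_{d | k} 1 = d(k), the number of positive divisors of k.
Since zeta(s) = sum_{k>=1} 1/k^s, we have zeta(s)^2 = sum_{k>=1} d(k)/k^s, so a_k = d(k).
For k = 110: the divisors are 1, 2, 5, 10, 11, 22, 55, 110.
Count = 8.

8


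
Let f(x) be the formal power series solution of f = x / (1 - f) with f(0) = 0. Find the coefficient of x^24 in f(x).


Apply Lagrange inversion: f = x * phi(f) with phi(t) = 1/(1 - t), so
[x^n] f = (1/n) [t^(n-1)] phi(t)^n = (1/n) [t^(n-1)] (1 - t)^(-n) = (1/n) C(2n - 2, n - 1) = C_{n-1}.
For n = 24: C_23 = C(46, 23) / 24 = 8233430727600/24 = 343059613650 = 343059613650.

343059613650


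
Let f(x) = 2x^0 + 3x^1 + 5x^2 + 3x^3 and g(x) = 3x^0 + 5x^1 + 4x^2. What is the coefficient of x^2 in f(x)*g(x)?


Cauchy product at x^2:
2*4 + 3*5 + 5*3
= 38

38


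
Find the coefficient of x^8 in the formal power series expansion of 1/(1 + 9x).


Write 1/(1 + c x) = 1/(1 - (-c) x) and apply the geometric-series identity
1/(1 - y) = sum_{k>=0} y^k to get 1/(1 + c x) = sum_{k>=0} (-c)^k x^k.
So the coefficient of x^k is (-c)^k = (-1)^k * c^k.
Here c = 9 and k = 8:
(-9)^8 = 1 * 43046721 = 43046721

43046721


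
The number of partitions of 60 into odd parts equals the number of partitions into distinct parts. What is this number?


Computing partitions of 60 into odd parts (1, 3, 5, ...):
Using the generating function prod_{k>=0} 1/(1-x^(2k+1)),
the count is 10880

10880


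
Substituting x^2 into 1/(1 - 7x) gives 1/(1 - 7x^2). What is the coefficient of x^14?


The coefficient of x^(2m) in 1/(1 - 7x^2) is 7^m.
With n = 14 = 2*7, the coefficient is 7^7 = 823543.

823543


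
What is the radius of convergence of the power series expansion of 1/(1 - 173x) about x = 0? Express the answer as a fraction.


Expanding 1/(1 - 173x) = sum_{k>=0} 173^k x^k, the series converges when |173x| < 1, i.e., |x| < 1/173.
So the radius of convergence is 1/173 = 1/173.

1/173


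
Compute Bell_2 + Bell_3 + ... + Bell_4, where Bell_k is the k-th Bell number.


Recall Bell_k counts set partitions of a k-set (with Bell_0 = 1 by convention).
Bell_2 through Bell_4: 2, 5, 15
Sum = 2 + 5 + 15 = 22.

22


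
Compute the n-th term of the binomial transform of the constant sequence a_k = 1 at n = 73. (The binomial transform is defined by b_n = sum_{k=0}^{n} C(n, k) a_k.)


With a_k = 1 for all k, b_n = sum_{k=0}^{n} C(n, k) = 2^n by the binomial theorem.
For n = 73: 2^73 = 9444732965739290427392.

9444732965739290427392


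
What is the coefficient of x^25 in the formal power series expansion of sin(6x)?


The Maclaurin series is sin(t) = sum_{k>=0} (-1)^k t^(2k+1) / (2k+1)!, so substituting t = 6x, only odd powers of x are nonzero, with coefficient of x^(2k+1) equal to (-1)^k 6^(2k+1) / (2k+1)!.
Write 25 = 2*12 + 1, giving the coefficient (-1)^12 * 6^25 / 25! = 28430288029929701376/15511210043330985984000000 = 114791256/62628675484375.

114791256/62628675484375


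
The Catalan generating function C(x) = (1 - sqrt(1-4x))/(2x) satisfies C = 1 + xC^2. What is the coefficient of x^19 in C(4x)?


Substituting x -> 4x scales the n-th coefficient by 4^n, so [x^19] C(4x) = 4^19 * C_19.
C_19 = C(2*19, 19)/(20) = 35345263800/20 = 1767263190.
So 4^19 * 1767263190 = 274877906944 * 1767263190 = 485781606686376591360.

485781606686376591360


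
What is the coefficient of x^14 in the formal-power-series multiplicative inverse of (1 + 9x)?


The inverse is 1/(1 + 9x). Apply the geometric identity 1/(1 - y) = sum_{k>=0} y^k with y = -9x:
1/(1 + 9x) = sum_{k>=0} (-9)^k x^k.
So the coefficient of x^14 is (-9)^14 = 22876792454961.

22876792454961


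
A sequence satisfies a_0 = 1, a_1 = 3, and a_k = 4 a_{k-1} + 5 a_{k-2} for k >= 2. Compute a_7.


The characteristic equation is t^2 - 4 t - 5 = 0, with roots r_1 = 5 and r_2 = -1 (so c_1 = r_1 + r_2, c_2 = -r_1 r_2 as required).
One can use the closed form a_n = A r_1^n + B r_2^n, but direct iteration is more reliable:
a_0 = 1, a_1 = 3, a_2 = 17, a_3 = 83, a_4 = 417, a_5 = 2083, a_6 = 10417, a_7 = 52083.
So a_7 = 52083.

52083


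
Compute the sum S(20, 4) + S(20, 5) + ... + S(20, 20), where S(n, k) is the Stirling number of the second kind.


By definition, S(n, k) counts partitions of an n-set into exactly k nonempty blocks.
Computing row n = 20 for k = 4..20:
S(20, k): 45232115901, 749206090500, 4306078895384, 11143554045652, 15170932662679, 12011282644725, 5917584964655, 1900842429486, 411016633391, 61068660380, 6302524580, 452329200, 22350954, 741285, 15675, 190, 1
Sum = 51723577104638.

51723577104638


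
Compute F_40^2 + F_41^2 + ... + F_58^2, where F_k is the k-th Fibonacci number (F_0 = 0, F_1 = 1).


There is a standard identity sum_{k=0}^{N} F_k^2 = F_N * F_{N+1} (proved inductively from the telescoping relation F_k^2 = F_k F_{k+1} - F_{k-1} F_k). Then
sum_{k=40}^{58} F_k^2 = F_58 F_59 - F_39 F_40.
Computing: F_58 = 591286729879, F_59 = 956722026041, F_39 = 63245986, F_40 = 102334155.
Sum = 591286729879 * 956722026041 - 63245986 * 102334155 = 565697031708769836327209.

565697031708769836327209


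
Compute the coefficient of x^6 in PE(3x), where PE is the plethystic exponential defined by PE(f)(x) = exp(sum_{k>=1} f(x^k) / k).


With f(x) = 3x, the exponent is sum_{k>=1} 3 x^k / k = 3 * (-ln(1 - x)). Exponentiating:
PE(3x) = exp(-3 ln(1 - x)) = 1/(1 - x)^3.
By the negative binomial expansion, [x^n] 1/(1 - x)^3 = C(n + 2, 2).
For n = 6: C(8, 2) = 28.

28


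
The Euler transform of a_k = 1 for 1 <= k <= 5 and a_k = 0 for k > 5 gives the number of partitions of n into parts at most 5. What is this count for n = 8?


Partitions of 8 into parts at most 5:
Using generating function (1-x)^(-1)(1-x^2)^(-1)...(1-x^5)^(-1),
the coefficient of x^8 = 18

18


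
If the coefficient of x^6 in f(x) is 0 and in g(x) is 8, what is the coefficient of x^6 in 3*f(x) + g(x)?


Scalar multiplication scales coefficients: 3 * 0 = 0.
Then add the g coefficient: 0 + 8
= 8

8


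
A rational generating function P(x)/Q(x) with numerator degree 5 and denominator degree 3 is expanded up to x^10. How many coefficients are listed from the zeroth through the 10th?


Expanding up to x^10 gives the coefficients for x^0, x^1, ..., x^10.
That is 10 + 1 = 11 coefficients in total.

11


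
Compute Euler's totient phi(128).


phi(n) counts integers in [1, n] coprime to n. Using the multiplicative formula phi(n) = n * prod_{p | n} (1 - 1/p):
128 = 2^7, so
phi(128) = 128 * (1 - 1/2) = 64.

64


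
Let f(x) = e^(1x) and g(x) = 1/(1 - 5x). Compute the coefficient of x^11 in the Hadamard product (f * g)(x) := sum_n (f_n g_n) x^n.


Expanding: f_k = 1^k/k! (from e^(1x)) and g_k = 5^k (from 1/(1 - 5x)). So the Hadamard coefficient (f * g)_k = 1^k 5^k / k! = (5)^k / k!.
For k = 11: 5^11/11! = 48828125/39916800 = 1953125/1596672.

1953125/1596672


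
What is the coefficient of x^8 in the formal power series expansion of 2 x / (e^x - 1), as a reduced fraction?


The exponential generating function for Bernoulli numbers is
x / (e^x - 1) = sum_{k>=0} B_k x^k / k!.
So the coefficient of x^8 in 2 x / (e^x - 1) is 2 B_8 / 8!.
Computing: B_8 = -1/30, 8! = 40320, giving
2 * -1/30 / 40320 = -1/604800.

-1/604800


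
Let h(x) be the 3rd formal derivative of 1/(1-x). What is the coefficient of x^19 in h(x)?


Differentiating 3 times: d^3/dx^3 [1/(1-x)] = 3!/(1-x)^4.
The expansion 1/(1-x)^4 = sum_{k>=0} C(k+3, 3) x^k, so the coefficient of x^n in 3!/(1-x)^4 is 3! * C(n+3, 3).
For n = 19: 6 * C(22, 3) = 6 * 1540 = 9240

9240


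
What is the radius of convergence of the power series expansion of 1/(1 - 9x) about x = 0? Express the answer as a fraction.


Expanding 1/(1 - 9x) = sum_{k>=0} 9^k x^k, the series converges when |9x| < 1, i.e., |x| < 1/9.
So the radius of convergence is 1/9 = 1/9.

1/9


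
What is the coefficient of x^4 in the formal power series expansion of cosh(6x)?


The Maclaurin series is cosh(t) = sum_{m>=0} t^(2m) / (2m)!, so substituting t = 6x, only even powers of x are nonzero, with coefficient of x^(2m) equal to 6^(2m) / (2m)!.
For x^4 the coefficient is 6^4/4! = 1296/24 = 54.

54


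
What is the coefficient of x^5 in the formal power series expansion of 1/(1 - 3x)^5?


The general identity 1/(1 - c x)^r = sum_{k>=0} c^k C(k + r - 1, r - 1) x^k follows by substituting y = c x into 1/(1 - y)^r = sum_{k>=0} C(k + r - 1, r - 1) y^k.
For c = 3, r = 5, k = 5:
3^5 * C(9, 4) = 243 * 126 = 30618.

30618


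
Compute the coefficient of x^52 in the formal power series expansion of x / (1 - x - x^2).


Let f(x) = sum_{k>=0} a_k x^k. Multiplying f(x) * (1 - x - x^2) = x and matching coefficients gives a_0 = 0, a_1 = 1, and a_k = a_{k-1} + a_{k-2} for k >= 2. These are the Fibonacci numbers F_k.
Iterating from F_0 = 0, F_1 = 1:
F_0=0, F_1=1, F_2=1, F_3=2, F_4=3, F_5=5, F_6=8, F_7=13, F_8=21, F_9=34, ...
F_52 = 32951280099.

32951280099


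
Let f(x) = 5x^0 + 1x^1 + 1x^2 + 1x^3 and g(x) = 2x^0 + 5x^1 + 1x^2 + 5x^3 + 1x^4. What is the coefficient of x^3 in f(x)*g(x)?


Cauchy product at x^3:
5*5 + 1*1 + 1*5 + 1*2
= 33

33


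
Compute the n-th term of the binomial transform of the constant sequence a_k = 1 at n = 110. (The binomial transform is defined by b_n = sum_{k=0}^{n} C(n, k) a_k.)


With a_k = 1 for all k, b_n = sum_{k=0}^{n} C(n, k) = 2^n by the binomial theorem.
For n = 110: 2^110 = 1298074214633706907132624082305024.

1298074214633706907132624082305024


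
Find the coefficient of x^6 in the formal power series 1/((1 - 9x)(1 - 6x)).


By partial fractions or Cauchy convolution:
The coefficient equals sum_{k=0}^{6} 9^k * 6^(6-k).
= 1501011

1501011


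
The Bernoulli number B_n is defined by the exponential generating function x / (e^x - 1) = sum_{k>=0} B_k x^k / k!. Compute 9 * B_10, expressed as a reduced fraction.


Bernoulli numbers can also be computed recursively via B_0 = 1 and sum_{j=0}^{m} C(m+1, j) B_j = 0 for m >= 1. Odd-index Bernoulli numbers vanish for k >= 3.
Computing B_10 = 5/66, so 9 * B_10 = 9 * 5/66 = 15/22.

15/22


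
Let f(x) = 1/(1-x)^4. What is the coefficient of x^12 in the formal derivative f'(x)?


Differentiate: d/dx [ 1/(1-x)^r ] = r / (1-x)^(r+1).
Here r = 4, so f'(x) = 4 / (1-x)^5.
The expansion of 1/(1-x)^(r+1) has coefficient of x^n equal to C(n+r, r).
So the coefficient of x^12 in f'(x) is
4 * C(16, 4) = 4 * 1820 = 7280

7280


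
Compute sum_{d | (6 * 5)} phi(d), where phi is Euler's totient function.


First, 6 * 5 = 30. One classical identity is sum_{d | n} phi(d) = n (each k in [1, n] has a unique gcd with n, and among the k's with gcd(k, n) = n/d there are phi(d) of them). So the sum equals 30. We also verify directly:
Divisors of 30: 1, 2, 3, 5, 6, 10, 15, 30.
phi values: 1, 1, 2, 4, 2, 4, 8, 8.
Sum = 30.

30


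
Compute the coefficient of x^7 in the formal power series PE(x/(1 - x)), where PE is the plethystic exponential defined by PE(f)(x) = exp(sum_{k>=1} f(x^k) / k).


For f(x) = x/(1 - x) we have
sum_{k>=1} f(x^k) / k = sum_{k>=1} (1/k) * x^k / (1 - x^k) = sum_{k, m >= 1} x^(k m) / k,
which after exponentiating simplifies to
PE(x/(1 - x)) = prod_{k>=1} 1 / (1 - x^k).
This is the generating function for the partition function p(n), so the coefficient of x^7 is p(7).
Computing p(7) by dynamic programming over parts 1, 2, ..., 7: p(7) = 15.

15


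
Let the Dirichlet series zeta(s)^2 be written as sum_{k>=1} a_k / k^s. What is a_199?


The Dirichlet convolution of the constant function 1 with itself gives (1 * 1)(k) = sum_{d | k} 1 = d(k), the number of positive divisors of k.
Since zeta(s) = sum_{k>=1} 1/k^s, we have zeta(s)^2 = sum_{k>=1} d(k)/k^s, so a_k = d(k).
For k = 199: the divisors are 1, 199.
Count = 2.

2


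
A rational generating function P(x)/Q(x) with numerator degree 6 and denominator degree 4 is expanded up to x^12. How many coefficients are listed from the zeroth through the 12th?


Expanding up to x^12 gives the coefficients for x^0, x^1, ..., x^12.
That is 12 + 1 = 13 coefficients in total.

13


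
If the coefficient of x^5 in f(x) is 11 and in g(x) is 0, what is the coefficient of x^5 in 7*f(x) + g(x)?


Scalar multiplication scales coefficients: 7 * 11 = 77.
Then add the g coefficient: 77 + 0
= 77

77


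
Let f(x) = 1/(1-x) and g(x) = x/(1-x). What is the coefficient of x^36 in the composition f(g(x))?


First simplify the composition: f(g(x)) = 1/(1 - x/(1-x)) = (1-x)/((1-x) - x) = (1-x)/(1-2x).
Now extract the coefficient. Write (1-x)/(1-2x) = 1/(1-2x) - x/(1-2x).
The coefficient of x^n in 1/(1-2x) is 2^n, and in x/(1-2x) is 2^(n-1) (for n >= 1).
So the coefficient of x^36 is 2^36 - 2^35 = 68719476736 - 34359738368 = 34359738368.

34359738368


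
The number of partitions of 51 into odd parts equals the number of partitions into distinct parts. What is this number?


Computing partitions of 51 into odd parts (1, 3, 5, ...):
Using the generating function prod_{k>=0} 1/(1-x^(2k+1)),
the count is 4097

4097


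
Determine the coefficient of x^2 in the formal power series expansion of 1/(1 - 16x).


The geometric series identity gives 1/(1 - c x) = sum_{k>=0} c^k x^k, so the coefficient of x^k is c^k.
Here c = 16 and k = 2.
Computing: 16^2 = 256

256


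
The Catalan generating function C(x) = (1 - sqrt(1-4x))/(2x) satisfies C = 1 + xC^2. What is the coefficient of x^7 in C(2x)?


Substituting x -> 2x scales the n-th coefficient by 2^n, so [x^7] C(2x) = 2^7 * C_7.
C_7 = C(2*7, 7)/(8) = 3432/8 = 429.
So 2^7 * 429 = 128 * 429 = 54912.

54912


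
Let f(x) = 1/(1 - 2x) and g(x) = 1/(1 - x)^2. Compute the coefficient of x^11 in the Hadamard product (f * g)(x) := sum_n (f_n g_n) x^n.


f has coefficients f_k = 2^k. For g = 1/(1 - x)^2 the coefficient is g_k = C(k + 1, 1) = k + 1. The Hadamard coefficient is (f * g)_k = 2^k * (k + 1).
For k = 11: 2^11 * 12 = 2048 * 12 = 24576.

24576


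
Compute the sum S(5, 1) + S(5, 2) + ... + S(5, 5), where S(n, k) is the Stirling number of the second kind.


By definition, S(n, k) counts partitions of an n-set into exactly k nonempty blocks.
Computing row n = 5 for k = 1..5:
S(5, k): 1, 15, 25, 10, 1
Sum = 52. (This equals Bell_5 since the sum runs over all k.)

52


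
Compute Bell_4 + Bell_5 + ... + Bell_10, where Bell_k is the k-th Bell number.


Recall Bell_k counts set partitions of a k-set (with Bell_0 = 1 by convention).
Bell_4 through Bell_10: 15, 52, 203, 877, 4140, 21147, 115975
Sum = 15 + 52 + 203 + 877 + 4140 + 21147 + 115975 = 142409.

142409


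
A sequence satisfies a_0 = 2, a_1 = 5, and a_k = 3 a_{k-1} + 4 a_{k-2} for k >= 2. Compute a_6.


The characteristic equation is t^2 - 3 t - 4 = 0, with roots r_1 = 4 and r_2 = -1 (so c_1 = r_1 + r_2, c_2 = -r_1 r_2 as required).
One can use the closed form a_n = A r_1^n + B r_2^n, but direct iteration is more reliable:
a_0 = 2, a_1 = 5, a_2 = 23, a_3 = 89, a_4 = 359, a_5 = 1433, a_6 = 5735.
So a_6 = 5735.

5735


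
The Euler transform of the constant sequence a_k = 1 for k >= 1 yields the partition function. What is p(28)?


The Euler transform converts the sequence a_k = 1 into the number of integer partitions.
Using the recurrence or dynamic programming:
p(28) = 3718

3718


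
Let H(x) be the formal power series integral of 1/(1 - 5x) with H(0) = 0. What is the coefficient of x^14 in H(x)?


1/(1 - 5x) = sum_{k>=0} 5^k x^k. Integrating termwise with H(0) = 0:
H(x) = sum_{k>=0} 5^k x^(k+1) / (k+1) = sum_{m>=1} 5^(m-1) x^m / m.
For m = 14: 5^13/14 = 1220703125/14 = 1220703125/14.

1220703125/14


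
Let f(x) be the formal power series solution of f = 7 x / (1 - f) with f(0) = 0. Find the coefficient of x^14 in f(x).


Apply Lagrange inversion: f = 7 x * phi(f) with phi(t) = 1/(1 - t), so
[x^n] f = 7^n * (1/n) [t^(n-1)] phi(t)^n = 7^n * (1/n) [t^(n-1)] (1 - t)^(-n) = 7^n * (1/n) C(2n - 2, n - 1) = 7^n * C_{n-1}.
For n = 14: C_13 = C(26, 13) / 14 = 10400600/14 = 742900.
With the 7^14 = 678223072849 factor, the coefficient is 678223072849 * 742900 = 503851920819522100.

503851920819522100


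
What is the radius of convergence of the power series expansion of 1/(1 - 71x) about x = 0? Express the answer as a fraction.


Expanding 1/(1 - 71x) = sum_{k>=0} 71^k x^k, the series converges when |71x| < 1, i.e., |x| < 1/71.
So the radius of convergence is 1/71 = 1/71.

1/71


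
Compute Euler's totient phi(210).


phi(n) counts integers in [1, n] coprime to n. Using the multiplicative formula phi(n) = n * prod_{p | n} (1 - 1/p):
210 = 2 * 3 * 5 * 7, so
phi(210) = 210 * (1 - 1/2) * (1 - 1/3) * (1 - 1/5) * (1 - 1/7) = 48.

48


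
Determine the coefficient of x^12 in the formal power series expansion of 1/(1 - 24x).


The geometric series identity gives 1/(1 - c x) = sum_{k>=0} c^k x^k, so the coefficient of x^k is c^k.
Here c = 24 and k = 12.
Computing: 24^12 = 36520347436056576

36520347436056576


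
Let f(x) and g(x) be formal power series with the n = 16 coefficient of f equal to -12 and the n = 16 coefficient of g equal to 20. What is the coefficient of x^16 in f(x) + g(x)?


Addition of formal power series is termwise.
The coefficient of x^16 in f + g = -12 + 20
= 8

8
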